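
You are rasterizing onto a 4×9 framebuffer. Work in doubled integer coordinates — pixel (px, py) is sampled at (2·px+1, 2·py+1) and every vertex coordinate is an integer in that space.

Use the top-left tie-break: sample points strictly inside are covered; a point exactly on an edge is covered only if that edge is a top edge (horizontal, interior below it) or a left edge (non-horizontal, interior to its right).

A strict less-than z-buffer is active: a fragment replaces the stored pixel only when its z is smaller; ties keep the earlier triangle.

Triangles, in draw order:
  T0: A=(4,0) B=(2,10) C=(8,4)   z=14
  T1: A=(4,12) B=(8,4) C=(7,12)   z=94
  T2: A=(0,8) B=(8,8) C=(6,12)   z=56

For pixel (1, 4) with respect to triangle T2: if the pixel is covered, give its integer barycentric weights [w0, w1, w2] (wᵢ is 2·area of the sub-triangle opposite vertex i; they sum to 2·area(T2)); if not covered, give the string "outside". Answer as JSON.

T0:
  2·area = 48  (B↔C swapped to make it positive)
  edge (4, 0)→(8, 4): d=(4,4) right/bottom  bias=-1
  edge (8, 4)→(2, 10): d=(-6,6) right/bottom  bias=-1
  edge (2, 10)→(4, 0): d=(2,-10) top-left  bias=+0
    (2,0)@(5, 1): e=[0,36,12] → ·  [on edge]
    (2,1)@(5, 3): e=[8,24,16] → █
    (3,1)@(7, 3): e=[0,12,36] → ·  [on edge]
    (1,2)@(3, 5): e=[24,24,0] → █  [on edge]
    (3,2)@(7, 5): e=[8,0,40] → ·  [on edge]
    (1,3)@(3, 7): e=[32,12,4] → █
    (2,3)@(5, 7): e=[24,0,24] → ·  [on edge]
    (1,4)@(3, 9): e=[40,0,8] → ·  [on edge]
    (0,5)@(1, 11): e=[56,0,-8] → ·  [on edge]
    (0,7)@(1, 15): e=[72,-24,0] → ·  [on edge]
  covered (4 px):
    · · · ·
    · · █ ·
    · █ █ ·
    · █ · ·
    · · · ·
    · · · ·
    · · · ·
    · · · ·
    · · · ·
T1:
  2·area = 24
  edge (4, 12)→(8, 4): d=(4,-8) top-left  bias=+0
  edge (8, 4)→(7, 12): d=(-1,8) right/bottom  bias=-1
  edge (7, 12)→(4, 12): d=(-3,0) right/bottom  bias=-1
    (3,3)@(7, 7): e=[4,5,15] → █
    (3,4)@(7, 9): e=[12,3,9] → █
    (2,5)@(5, 11): e=[4,17,3] → █
    (2,6)@(5, 13): e=[12,15,-3] → ·
    (3,6)@(7, 13): e=[28,-1,-3] → ·
  covered (4 px):
    · · · ·
    · · · ·
    · · · ·
    · · · █
    · · · █
    · · █ █
    · · · ·
    · · · ·
    · · · ·
T2:
  2·area = 32
  edge (0, 8)→(8, 8): d=(8,0) top-left  bias=+0
  edge (8, 8)→(6, 12): d=(-2,4) right/bottom  bias=-1
  edge (6, 12)→(0, 8): d=(-6,-4) top-left  bias=+0
    (1,4)@(3, 9): e=[8,18,6] → █
    (2,4)@(5, 9): e=[8,10,14] → █
    (3,4)@(7, 9): e=[8,2,22] → █
    (1,5)@(3, 11): e=[24,14,-6] → ·
    (2,5)@(5, 11): e=[24,6,2] → █
    (3,5)@(7, 11): e=[24,-2,10] → ·
    (2,6)@(5, 13): e=[40,2,-10] → ·
  covered (4 px):
    · · · ·
    · · · ·
    · · · ·
    · · · ·
    · █ █ █
    · · █ ·
    · · · ·
    · · · ·
    · · · ·

Result: [18,6,8]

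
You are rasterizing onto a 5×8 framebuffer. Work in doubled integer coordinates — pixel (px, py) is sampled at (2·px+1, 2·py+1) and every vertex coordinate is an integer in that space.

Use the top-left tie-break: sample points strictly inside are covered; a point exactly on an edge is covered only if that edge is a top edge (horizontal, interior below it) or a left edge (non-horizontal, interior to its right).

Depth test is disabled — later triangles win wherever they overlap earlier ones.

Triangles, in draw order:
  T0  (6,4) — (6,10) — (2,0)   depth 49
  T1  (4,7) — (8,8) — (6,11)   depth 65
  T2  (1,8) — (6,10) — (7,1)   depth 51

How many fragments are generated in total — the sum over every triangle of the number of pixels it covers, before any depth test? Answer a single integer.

T0:
  2·area = 24
  edge (6, 4)→(6, 10): d=(0,6) right/bottom  bias=-1
  edge (6, 10)→(2, 0): d=(-4,-10) top-left  bias=+0
  edge (2, 0)→(6, 4): d=(4,4) right/bottom  bias=-1
    (1,0)@(3, 1): e=[18,6,0] → ·  [on edge]
    (2,1)@(5, 3): e=[6,18,0] → ·  [on edge]
    (2,2)@(5, 5): e=[6,10,8] → #
    (3,2)@(7, 5): e=[-6,30,0] → ·  [on edge]
    (2,3)@(5, 7): e=[6,2,16] → #
    (3,3)@(7, 7): e=[-6,22,8] → ·
    (4,3)@(9, 7): e=[-18,42,0] → ·  [on edge]
    (2,4)@(5, 9): e=[6,-6,24] → ·
  covered (2 px):
    · · · · ·
    · · · · ·
    · · # · ·
    · · # · ·
    · · · · ·
    · · · · ·
    · · · · ·
    · · · · ·
T1:
  2·area = 14
  edge (4, 7)→(8, 8): d=(4,1) right/bottom  bias=-1
  edge (8, 8)→(6, 11): d=(-2,3) right/bottom  bias=-1
  edge (6, 11)→(4, 7): d=(-2,-4) top-left  bias=+0
    (0,0)@(1, 1): e=[-21,35,0] → ·  [on edge]
    (1,2)@(3, 5): e=[-7,21,0] → ·  [on edge]
    (2,4)@(5, 9): e=[7,7,0] → #  [on edge]
    (3,4)@(7, 9): e=[5,1,8] → #
    (4,4)@(9, 9): e=[3,-5,16] → ·
    (2,5)@(5, 11): e=[15,3,-4] → ·
    (3,5)@(7, 11): e=[13,-3,4] → ·
    (3,6)@(7, 13): e=[21,-7,0] → ·  [on edge]
  covered (2 px):
    · · · · ·
    · · · · ·
    · · · · ·
    · · · · ·
    · · # # ·
    · · · · ·
    · · · · ·
    · · · · ·
T2:
  2·area = 47  (B↔C swapped to make it positive)
  edge (1, 8)→(7, 1): d=(6,-7) top-left  bias=+0
  edge (7, 1)→(6, 10): d=(-1,9) right/bottom  bias=-1
  edge (6, 10)→(1, 8): d=(-5,-2) top-left  bias=+0
    (3,0)@(7, 1): e=[0,0,47] → ·  [on edge]
    (2,2)@(5, 5): e=[10,14,23] → #
    (3,2)@(7, 5): e=[24,-4,27] → ·
    (1,3)@(3, 7): e=[8,30,9] → #
    (3,3)@(7, 7): e=[36,-6,17] → ·
    (1,4)@(3, 9): e=[20,28,-1] → ·
    (2,4)@(5, 9): e=[34,10,3] → #
    (3,4)@(7, 9): e=[48,-8,7] → ·
    (2,5)@(5, 11): e=[46,8,-7] → ·
  covered (4 px):
    · · · · ·
    · · · · ·
    · · # · ·
    · # # · ·
    · · # · ·
    · · · · ·
    · · · · ·
    · · · · ·

Final: 8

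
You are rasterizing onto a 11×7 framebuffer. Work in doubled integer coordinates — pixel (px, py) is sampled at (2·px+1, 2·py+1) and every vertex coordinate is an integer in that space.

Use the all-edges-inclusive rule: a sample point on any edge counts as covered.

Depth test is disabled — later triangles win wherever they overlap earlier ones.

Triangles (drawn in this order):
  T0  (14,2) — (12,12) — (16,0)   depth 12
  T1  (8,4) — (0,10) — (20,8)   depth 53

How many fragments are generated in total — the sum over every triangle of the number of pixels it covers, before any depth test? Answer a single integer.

T0:
  2·area = 16  (B↔C swapped to make it positive)
  edge (14, 2)→(16, 0): d=(2,-2) inclusive
  edge (16, 0)→(12, 12): d=(-4,12) inclusive
  edge (12, 12)→(14, 2): d=(2,-10) inclusive
    (7,0)@(15, 1): e=[0,8,8] → X  [on edge]
    (8,0)@(17, 1): e=[4,-16,28] → .
    (6,1)@(13, 3): e=[0,24,-8] → .  [on edge]
    (7,1)@(15, 3): e=[4,0,12] → X  [on edge]
    (8,1)@(17, 3): e=[8,-24,32] → .
    (5,2)@(11, 5): e=[0,40,-24] → .  [on edge]
    (7,2)@(15, 5): e=[8,-8,16] → .
    (4,3)@(9, 7): e=[0,56,-40] → .  [on edge]
    (6,3)@(13, 7): e=[8,8,0] → X  [on edge]
    (7,3)@(15, 7): e=[12,-16,20] → .
    (3,4)@(7, 9): e=[0,72,-56] → .  [on edge]
    (6,4)@(13, 9): e=[12,0,4] → X  [on edge]
    (2,5)@(5, 11): e=[0,88,-72] → .  [on edge]
    (1,6)@(3, 13): e=[0,104,-88] → .  [on edge]
  covered (4 px):
    . . . . . . . X . . .
    . . . . . . . X . . .
    . . . . . . . . . . .
    . . . . . . X . . . .
    . . . . . . X . . . .
    . . . . . . . . . . .
    . . . . . . . . . . .
T1:
  2·area = 104  (B↔C swapped to make it positive)
  edge (8, 4)→(20, 8): d=(12,4) inclusive
  edge (20, 8)→(0, 10): d=(-20,2) inclusive
  edge (0, 10)→(8, 4): d=(8,-6) inclusive
    (2,1)@(5, 3): e=[0,130,-26] → .  [on edge]
    (3,2)@(7, 5): e=[16,86,2] → X
    (4,2)@(9, 5): e=[8,82,14] → X
    (5,2)@(11, 5): e=[0,78,26] → X  [on edge]
    (6,2)@(13, 5): e=[-8,74,38] → .
    (2,3)@(5, 7): e=[48,50,6] → X
    (6,3)@(13, 7): e=[16,34,54] → X
    (7,3)@(15, 7): e=[8,30,66] → X
    (8,3)@(17, 7): e=[0,26,78] → X  [on edge]
    (9,3)@(19, 7): e=[-8,22,90] → .
    (1,4)@(3, 9): e=[80,14,10] → X
    (5,4)@(11, 9): e=[48,-2,58] → .
  covered (14 px):
    . . . . . . . . . . .
    . . . . . . . . . . .
    . . . X X X . . . . .
    . . X X X X X X X . .
    . X X X X . . . . . .
    . . . . . . . . . . .
    . . . . . . . . . . .

Result: 18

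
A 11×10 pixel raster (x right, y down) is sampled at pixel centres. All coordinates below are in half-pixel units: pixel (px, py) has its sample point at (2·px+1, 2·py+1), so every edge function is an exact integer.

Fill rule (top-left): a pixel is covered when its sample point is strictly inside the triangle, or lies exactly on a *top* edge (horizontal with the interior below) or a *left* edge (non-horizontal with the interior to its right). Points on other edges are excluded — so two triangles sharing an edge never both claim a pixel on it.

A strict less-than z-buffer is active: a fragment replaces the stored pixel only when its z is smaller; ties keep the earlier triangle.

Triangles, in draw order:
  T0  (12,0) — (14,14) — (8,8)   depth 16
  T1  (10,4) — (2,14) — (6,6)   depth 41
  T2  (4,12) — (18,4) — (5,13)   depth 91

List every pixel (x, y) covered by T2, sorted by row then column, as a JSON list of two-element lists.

T0:
  2·area = 72
  edge (12, 0)→(14, 14): d=(2,14) right/bottom  bias=-1
  edge (14, 14)→(8, 8): d=(-6,-6) top-left  bias=+0
  edge (8, 8)→(12, 0): d=(4,-8) top-left  bias=+0
    (0,0)@(1, 1): e=[156,0,-84] → .  [on edge]
    (1,1)@(3, 3): e=[132,0,-60] → .  [on edge]
    (5,1)@(11, 3): e=[20,48,4] → X
    (6,1)@(13, 3): e=[-8,60,20] → .
    (2,2)@(5, 5): e=[108,0,-36] → .  [on edge]
    (5,2)@(11, 5): e=[24,36,12] → X
    (6,2)@(13, 5): e=[-4,48,28] → .
    (3,3)@(7, 7): e=[84,0,-12] → .  [on edge]
    (4,3)@(9, 7): e=[56,12,4] → X
    (6,3)@(13, 7): e=[0,36,36] → .  [on edge]
    (4,4)@(9, 9): e=[60,0,12] → X  [on edge]
    (6,4)@(13, 9): e=[4,24,44] → X
    (5,5)@(11, 11): e=[36,0,36] → X  [on edge]
    (6,6)@(13, 13): e=[12,0,60] → X  [on edge]
    (7,7)@(15, 15): e=[-12,0,84] → .  [on edge]
    (8,8)@(17, 17): e=[-36,0,108] → .  [on edge]
    (9,9)@(19, 19): e=[-60,0,132] → .  [on edge]
  covered (10 px):
    . . . . . . . . . . .
    . . . . . X . . . . .
    . . . . . X . . . . .
    . . . . X X . . . . .
    . . . . X X X . . . .
    . . . . . X X . . . .
    . . . . . . X . . . .
    . . . . . . . . . . .
    . . . . . . . . . . .
    . . . . . . . . . . .
T1:
  2·area = 24
  edge (10, 4)→(2, 14): d=(-8,10) right/bottom  bias=-1
  edge (2, 14)→(6, 6): d=(4,-8) top-left  bias=+0
  edge (6, 6)→(10, 4): d=(4,-2) top-left  bias=+0
    (4,2)@(9, 5): e=[2,20,2] → X
    (5,2)@(11, 5): e=[-18,36,6] → .
    (3,3)@(7, 7): e=[6,12,6] → X
    (4,3)@(9, 7): e=[-14,28,10] → .
    (2,4)@(5, 9): e=[10,4,10] → X
    (3,4)@(7, 9): e=[-10,20,14] → .
    (2,5)@(5, 11): e=[-6,12,18] → .
  covered (3 px):
    . . . . . . . . . . .
    . . . . . . . . . . .
    . . . . X . . . . . .
    . . . X . . . . . . .
    . . X . . . . . . . .
    . . . . . . . . . . .
    . . . . . . . . . . .
    . . . . . . . . . . .
    . . . . . . . . . . .
    . . . . . . . . . . .
T2:
  2·area = 22
  edge (4, 12)→(18, 4): d=(14,-8) top-left  bias=+0
  edge (18, 4)→(5, 13): d=(-13,9) right/bottom  bias=-1
  edge (5, 13)→(4, 12): d=(-1,-1) top-left  bias=+0
    (6,3)@(13, 7): e=[2,6,14] → X
    (7,3)@(15, 7): e=[18,-12,16] → .
    (0,4)@(1, 9): e=[-66,88,0] → .  [on edge]
    (6,4)@(13, 9): e=[30,-20,12] → .
    (1,5)@(3, 11): e=[-22,44,0] → .  [on edge]
    (3,5)@(7, 11): e=[10,8,4] → X
    (4,5)@(9, 11): e=[26,-10,6] → .
    (2,6)@(5, 13): e=[22,0,0] → .  [on edge]
    (3,6)@(7, 13): e=[38,-18,2] → .
    (3,7)@(7, 15): e=[66,-44,0] → .  [on edge]
    (4,8)@(9, 17): e=[110,-88,0] → .  [on edge]
    (5,9)@(11, 19): e=[154,-132,0] → .  [on edge]
  covered (2 px):
    . . . . . . . . . . .
    . . . . . . . . . . .
    . . . . . . . . . . .
    . . . . . . X . . . .
    . . . . . . . . . . .
    . . . X . . . . . . .
    . . . . . . . . . . .
    . . . . . . . . . . .
    . . . . . . . . . . .
    . . . . . . . . . . .

Answer: [[6,3],[3,5]]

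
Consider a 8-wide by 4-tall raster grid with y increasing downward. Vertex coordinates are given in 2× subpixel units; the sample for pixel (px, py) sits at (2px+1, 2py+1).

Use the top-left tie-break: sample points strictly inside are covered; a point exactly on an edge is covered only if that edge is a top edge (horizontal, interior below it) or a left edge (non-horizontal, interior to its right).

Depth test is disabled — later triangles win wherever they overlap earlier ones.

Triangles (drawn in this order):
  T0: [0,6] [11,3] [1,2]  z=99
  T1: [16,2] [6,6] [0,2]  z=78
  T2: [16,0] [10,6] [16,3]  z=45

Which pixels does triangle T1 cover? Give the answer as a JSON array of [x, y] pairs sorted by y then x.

T0:
  2·area = 41  (B↔C swapped to make it positive)
  edge (0, 6)→(1, 2): d=(1,-4) top-left  bias=+0
  edge (1, 2)→(11, 3): d=(10,1) right/bottom  bias=-1
  edge (11, 3)→(0, 6): d=(-11,3) right/bottom  bias=-1
    (0,1)@(1, 3): e=[1,10,30] → #
    (1,1)@(3, 3): e=[9,8,24] → #
    (2,1)@(5, 3): e=[17,6,18] → #
    (3,1)@(7, 3): e=[25,4,12] → #
    (4,1)@(9, 3): e=[33,2,6] → #
    (5,1)@(11, 3): e=[41,0,0] → ·  [on edge]
    (0,2)@(1, 5): e=[3,30,8] → #
    (2,2)@(5, 5): e=[19,26,-4] → ·
    (3,2)@(7, 5): e=[27,24,-10] → ·
    (4,2)@(9, 5): e=[35,22,-16] → ·
    (0,3)@(1, 7): e=[5,50,-14] → ·
    (1,3)@(3, 7): e=[13,48,-20] → ·
  covered (7 px):
    · · · · · · · ·
    # # # # # · · ·
    # # · · · · · ·
    · · · · · · · ·
T1:
  2·area = 64
  edge (16, 2)→(6, 6): d=(-10,4) right/bottom  bias=-1
  edge (6, 6)→(0, 2): d=(-6,-4) top-left  bias=+0
  edge (0, 2)→(16, 2): d=(16,0) top-left  bias=+0
    (1,1)@(3, 3): e=[42,6,16] → #
    (2,1)@(5, 3): e=[34,14,16] → #
    (3,1)@(7, 3): e=[26,22,16] → #
    (4,1)@(9, 3): e=[18,30,16] → #
    (5,1)@(11, 3): e=[10,38,16] → #
    (6,1)@(13, 3): e=[2,46,16] → #
    (7,1)@(15, 3): e=[-6,54,16] → ·
    (1,2)@(3, 5): e=[22,-6,48] → ·
    (2,2)@(5, 5): e=[14,2,48] → #
    (4,2)@(9, 5): e=[-2,18,48] → ·
    (5,2)@(11, 5): e=[-10,26,48] → ·
    (6,2)@(13, 5): e=[-18,34,48] → ·
  covered (8 px):
    · · · · · · · ·
    · # # # # # # ·
    · · # # · · · ·
    · · · · · · · ·
T2:
  2·area = 18  (B↔C swapped to make it positive)
  edge (16, 0)→(16, 3): d=(0,3) right/bottom  bias=-1
  edge (16, 3)→(10, 6): d=(-6,3) right/bottom  bias=-1
  edge (10, 6)→(16, 0): d=(6,-6) top-left  bias=+0
    (7,0)@(15, 1): e=[3,15,0] → #  [on edge]
    (6,1)@(13, 3): e=[9,9,0] → #  [on edge]
    (5,2)@(11, 5): e=[15,3,0] → #  [on edge]
    (6,2)@(13, 5): e=[9,-3,12] → ·
    (7,2)@(15, 5): e=[3,-9,24] → ·
    (4,3)@(9, 7): e=[21,-3,0] → ·  [on edge]
    (5,3)@(11, 7): e=[15,-9,12] → ·
  covered (4 px):
    · · · · · · · #
    · · · · · · # #
    · · · · · # · ·
    · · · · · · · ·

Answer: [[1,1],[2,1],[3,1],[4,1],[5,1],[6,1],[2,2],[3,2]]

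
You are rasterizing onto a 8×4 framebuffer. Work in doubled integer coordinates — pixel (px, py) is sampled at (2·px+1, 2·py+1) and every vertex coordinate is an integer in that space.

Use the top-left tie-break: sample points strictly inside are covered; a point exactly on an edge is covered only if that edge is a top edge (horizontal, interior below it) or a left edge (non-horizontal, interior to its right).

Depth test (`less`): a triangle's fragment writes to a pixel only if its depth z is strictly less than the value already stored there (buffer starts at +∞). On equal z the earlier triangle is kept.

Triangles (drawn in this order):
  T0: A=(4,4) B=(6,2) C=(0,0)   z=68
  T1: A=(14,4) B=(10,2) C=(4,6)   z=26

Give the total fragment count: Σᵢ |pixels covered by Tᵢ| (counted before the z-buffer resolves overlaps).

T0:
  2·area = 16  (B↔C swapped to make it positive)
  edge (4, 4)→(0, 0): d=(-4,-4) top-left  bias=+0
  edge (0, 0)→(6, 2): d=(6,2) right/bottom  bias=-1
  edge (6, 2)→(4, 4): d=(-2,2) right/bottom  bias=-1
    (0,0)@(1, 1): e=[0,4,12] → X  [on edge]
    (1,0)@(3, 1): e=[8,0,8] → .  [on edge]
    (3,0)@(7, 1): e=[24,-8,0] → .  [on edge]
    (0,1)@(1, 3): e=[-8,16,8] → .
    (1,1)@(3, 3): e=[0,12,4] → X  [on edge]
    (2,1)@(5, 3): e=[8,8,0] → .  [on edge]
    (4,1)@(9, 3): e=[24,0,-8] → .  [on edge]
    (1,2)@(3, 5): e=[-8,24,0] → .  [on edge]
    (2,2)@(5, 5): e=[0,20,-4] → .  [on edge]
    (7,2)@(15, 5): e=[40,0,-24] → .  [on edge]
    (0,3)@(1, 7): e=[-24,40,0] → .  [on edge]
    (3,3)@(7, 7): e=[0,28,-12] → .  [on edge]
  covered (2 px):
    X . . . . . . .
    . X . . . . . .
    . . . . . . . .
    . . . . . . . .
T1:
  2·area = 28  (B↔C swapped to make it positive)
  edge (14, 4)→(4, 6): d=(-10,2) right/bottom  bias=-1
  edge (4, 6)→(10, 2): d=(6,-4) top-left  bias=+0
  edge (10, 2)→(14, 4): d=(4,2) right/bottom  bias=-1
    (4,1)@(9, 3): e=[20,2,6] → X
    (5,1)@(11, 3): e=[16,10,2] → X
    (6,1)@(13, 3): e=[12,18,-2] → .
    (3,2)@(7, 5): e=[4,6,18] → X
    (4,2)@(9, 5): e=[0,14,14] → .  [on edge]
    (5,2)@(11, 5): e=[-4,22,10] → .
    (3,3)@(7, 7): e=[-16,18,26] → .
  covered (3 px):
    . . . . . . . .
    . . . . X X . .
    . . . X . . . .
    . . . . . . . .

Final: 5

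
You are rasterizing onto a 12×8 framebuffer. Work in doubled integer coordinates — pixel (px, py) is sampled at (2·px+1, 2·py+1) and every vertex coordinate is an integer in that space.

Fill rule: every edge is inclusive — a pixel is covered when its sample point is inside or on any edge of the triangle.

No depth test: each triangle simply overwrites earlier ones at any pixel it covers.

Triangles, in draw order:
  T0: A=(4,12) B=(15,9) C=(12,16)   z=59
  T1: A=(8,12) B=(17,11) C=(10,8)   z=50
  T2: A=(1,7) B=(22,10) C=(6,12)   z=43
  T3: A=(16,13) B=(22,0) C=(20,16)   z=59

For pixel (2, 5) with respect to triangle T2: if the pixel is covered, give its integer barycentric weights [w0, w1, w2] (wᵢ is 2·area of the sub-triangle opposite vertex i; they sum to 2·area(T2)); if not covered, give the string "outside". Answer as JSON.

T0:
  2·area = 68
  edge (4, 12)→(15, 9): d=(11,-3) inclusive
  edge (15, 9)→(12, 16): d=(-3,7) inclusive
  edge (12, 16)→(4, 12): d=(-8,-4) inclusive
    (7,4)@(15, 9): e=[0,0,68] → X  [on edge]
    (8,4)@(17, 9): e=[6,-14,76] → .
    (4,5)@(9, 11): e=[4,36,28] → X
    (5,5)@(11, 11): e=[10,22,36] → X
    (6,5)@(13, 11): e=[16,8,44] → X
    (7,5)@(15, 11): e=[22,-6,52] → .
    (3,6)@(7, 13): e=[20,44,4] → X
    (7,6)@(15, 13): e=[44,-12,36] → .
    (3,7)@(7, 15): e=[42,38,-12] → .
    (4,7)@(9, 15): e=[48,24,-4] → .
    (5,7)@(11, 15): e=[54,10,4] → X
    (6,7)@(13, 15): e=[60,-4,12] → .
  covered (9 px):
    . . . . . . . . . . . .
    . . . . . . . . . . . .
    . . . . . . . . . . . .
    . . . . . . . . . . . .
    . . . . . . . X . . . .
    . . . . X X X . . . . .
    . . . X X X X . . . . .
    . . . . . X . . . . . .
T1:
  2·area = 34  (B↔C swapped to make it positive)
  edge (8, 12)→(10, 8): d=(2,-4) inclusive
  edge (10, 8)→(17, 11): d=(7,3) inclusive
  edge (17, 11)→(8, 12): d=(-9,1) inclusive
    (1,2)@(3, 5): e=[-34,0,68] → .  [on edge]
    (5,4)@(11, 9): e=[6,4,24] → X
    (6,4)@(13, 9): e=[14,-2,22] → .
    (4,5)@(9, 11): e=[2,24,8] → X
    (6,5)@(13, 11): e=[18,12,4] → X
    (7,5)@(15, 11): e=[26,6,2] → X
    (8,5)@(17, 11): e=[34,0,0] → X  [on edge]
    (9,5)@(19, 11): e=[42,-6,-2] → .
    (4,6)@(9, 13): e=[6,38,-10] → .
    (5,6)@(11, 13): e=[14,32,-12] → .
    (6,6)@(13, 13): e=[22,26,-14] → .
    (7,6)@(15, 13): e=[30,20,-16] → .
  covered (6 px):
    . . . . . . . . . . . .
    . . . . . . . . . . . .
    . . . . . . . . . . . .
    . . . . . . . . . . . .
    . . . . . X . . . . . .
    . . . . X X X X X . . .
    . . . . . . . . . . . .
    . . . . . . . . . . . .
T2:
  2·area = 90
  edge (1, 7)→(22, 10): d=(21,3) inclusive
  edge (22, 10)→(6, 12): d=(-16,2) inclusive
  edge (6, 12)→(1, 7): d=(-5,-5) inclusive
    (0,3)@(1, 7): e=[0,90,0] → X  [on edge]
    (1,3)@(3, 7): e=[-6,86,10] → .
    (0,4)@(1, 9): e=[42,58,-10] → .
    (1,4)@(3, 9): e=[36,54,0] → X  [on edge]
    (2,4)@(5, 9): e=[30,50,10] → X
    (3,4)@(7, 9): e=[24,46,20] → X
    (4,4)@(9, 9): e=[18,42,30] → X
    (5,4)@(11, 9): e=[12,38,40] → X
    (6,4)@(13, 9): e=[6,34,50] → X
    (7,4)@(15, 9): e=[0,30,60] → X  [on edge]
    (8,4)@(17, 9): e=[-6,26,70] → .
    (1,5)@(3, 11): e=[78,22,-10] → .
    (2,5)@(5, 11): e=[72,18,0] → X  [on edge]
    (3,6)@(7, 13): e=[108,-18,0] → .  [on edge]
    (4,7)@(9, 15): e=[144,-54,0] → .  [on edge]
  covered (13 px):
    . . . . . . . . . . . .
    . . . . . . . . . . . .
    . . . . . . . . . . . .
    X . . . . . . . . . . .
    . X X X X X X X . . . .
    . . X X X X X . . . . .
    . . . . . . . . . . . .
    . . . . . . . . . . . .
T3:
  2·area = 70
  edge (16, 13)→(22, 0): d=(6,-13) inclusive
  edge (22, 0)→(20, 16): d=(-2,16) inclusive
  edge (20, 16)→(16, 13): d=(-4,-3) inclusive
    (10,1)@(21, 3): e=[5,10,55] → X
    (11,1)@(23, 3): e=[31,-22,61] → .
    (10,2)@(21, 5): e=[17,6,47] → X
    (11,2)@(23, 5): e=[43,-26,53] → .
    (9,3)@(19, 7): e=[3,34,33] → X
    (11,3)@(23, 7): e=[55,-30,45] → .
    (9,4)@(19, 9): e=[15,30,25] → X
    (10,4)@(21, 9): e=[41,-2,31] → .
    (8,5)@(17, 11): e=[1,58,11] → X
    (10,5)@(21, 11): e=[53,-6,23] → .
    (8,6)@(17, 13): e=[13,54,3] → X
    (10,6)@(21, 13): e=[65,-10,15] → .
  covered (10 px):
    . . . . . . . . . . . .
    . . . . . . . . . . X .
    . . . . . . . . . . X .
    . . . . . . . . . X X .
    . . . . . . . . . X . .
    . . . . . . . . X X . .
    . . . . . . . . X X . .
    . . . . . . . . . X . .

Result: [18,0,72]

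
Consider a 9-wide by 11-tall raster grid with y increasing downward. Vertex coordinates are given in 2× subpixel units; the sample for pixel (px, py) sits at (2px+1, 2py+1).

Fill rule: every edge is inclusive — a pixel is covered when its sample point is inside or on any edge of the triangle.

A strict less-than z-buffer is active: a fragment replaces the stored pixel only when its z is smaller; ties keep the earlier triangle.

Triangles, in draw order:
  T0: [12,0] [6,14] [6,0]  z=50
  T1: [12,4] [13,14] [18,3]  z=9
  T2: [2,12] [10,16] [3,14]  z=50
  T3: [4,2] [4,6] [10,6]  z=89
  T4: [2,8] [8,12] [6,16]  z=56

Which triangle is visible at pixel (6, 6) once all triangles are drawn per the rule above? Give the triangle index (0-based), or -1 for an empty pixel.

T0:
  2·area = 84
  edge (12, 0)→(6, 14): d=(-6,14) inclusive
  edge (6, 14)→(6, 0): d=(0,-14) inclusive
  edge (6, 0)→(12, 0): d=(6,0) inclusive
    (3,0)@(7, 1): e=[64,14,6] → X
    (4,0)@(9, 1): e=[36,42,6] → X
    (5,0)@(11, 1): e=[8,70,6] → X
    (6,0)@(13, 1): e=[-20,98,6] → .
    (3,1)@(7, 3): e=[52,14,18] → X
    (5,1)@(11, 3): e=[-4,70,18] → .
    (3,2)@(7, 5): e=[40,14,30] → X
    (5,2)@(11, 5): e=[-16,70,30] → .
    (3,3)@(7, 7): e=[28,14,42] → X
    (4,3)@(9, 7): e=[0,42,42] → X  [on edge]
    (5,3)@(11, 7): e=[-28,70,42] → .
    (3,4)@(7, 9): e=[16,14,54] → X
    (1,10)@(3, 21): e=[0,-42,126] → .  [on edge]
  covered (11 px):
    . . . X X X . . .
    . . . X X . . . .
    . . . X X . . . .
    . . . X X . . . .
    . . . X . . . . .
    . . . X . . . . .
    . . . . . . . . .
    . . . . . . . . .
    . . . . . . . . .
    . . . . . . . . .
    . . . . . . . . .
T1:
  2·area = 61  (B↔C swapped to make it positive)
  edge (12, 4)→(18, 3): d=(6,-1) inclusive
  edge (18, 3)→(13, 14): d=(-5,11) inclusive
  edge (13, 14)→(12, 4): d=(-1,-10) inclusive
    (6,2)@(13, 5): e=[7,45,9] → X
    (7,2)@(15, 5): e=[9,23,29] → X
    (8,2)@(17, 5): e=[11,1,49] → X
    (6,3)@(13, 7): e=[19,35,7] → X
    (8,3)@(17, 7): e=[23,-9,47] → .
    (6,4)@(13, 9): e=[31,25,5] → X
    (8,4)@(17, 9): e=[35,-19,45] → .
    (6,5)@(13, 11): e=[43,15,3] → X
    (7,5)@(15, 11): e=[45,-7,23] → .
    (6,6)@(13, 13): e=[55,5,1] → X
    (7,6)@(15, 13): e=[57,-17,21] → .
    (6,7)@(13, 15): e=[67,-5,-1] → .
  covered (9 px):
    . . . . . . . . .
    . . . . . . . . .
    . . . . . . X X X
    . . . . . . X X .
    . . . . . . X X .
    . . . . . . X . .
    . . . . . . X . .
    . . . . . . . . .
    . . . . . . . . .
    . . . . . . . . .
    . . . . . . . . .
T2:
  2·area = 12
  edge (2, 12)→(10, 16): d=(8,4) inclusive
  edge (10, 16)→(3, 14): d=(-7,-2) inclusive
  edge (3, 14)→(2, 12): d=(-1,-2) inclusive
    (1,6)@(3, 13): e=[4,7,1] → X
    (2,6)@(5, 13): e=[-4,11,5] → .
    (1,7)@(3, 15): e=[20,-7,-1] → .
    (3,7)@(7, 15): e=[4,1,7] → X
    (4,7)@(9, 15): e=[-4,5,11] → .
    (3,8)@(7, 17): e=[20,-13,5] → .
  covered (2 px):
    . . . . . . . . .
    . . . . . . . . .
    . . . . . . . . .
    . . . . . . . . .
    . . . . . . . . .
    . . . . . . . . .
    . X . . . . . . .
    . . . X . . . . .
    . . . . . . . . .
    . . . . . . . . .
    . . . . . . . . .
T3:
  2·area = 24  (B↔C swapped to make it positive)
  edge (4, 2)→(10, 6): d=(6,4) inclusive
  edge (10, 6)→(4, 6): d=(-6,0) inclusive
  edge (4, 6)→(4, 2): d=(0,-4) inclusive
    (2,1)@(5, 3): e=[2,18,4] → X
    (3,1)@(7, 3): e=[-6,18,12] → .
    (2,2)@(5, 5): e=[14,6,4] → X
    (3,2)@(7, 5): e=[6,6,12] → X
    (4,2)@(9, 5): e=[-2,6,20] → .
    (2,3)@(5, 7): e=[26,-6,4] → .
    (3,3)@(7, 7): e=[18,-6,12] → .
  covered (3 px):
    . . . . . . . . .
    . . X . . . . . .
    . . X X . . . . .
    . . . . . . . . .
    . . . . . . . . .
    . . . . . . . . .
    . . . . . . . . .
    . . . . . . . . .
    . . . . . . . . .
    . . . . . . . . .
    . . . . . . . . .
T4:
  2·area = 32
  edge (2, 8)→(8, 12): d=(6,4) inclusive
  edge (8, 12)→(6, 16): d=(-2,4) inclusive
  edge (6, 16)→(2, 8): d=(-4,-8) inclusive
    (1,4)@(3, 9): e=[2,26,4] → X
    (2,4)@(5, 9): e=[-6,18,20] → .
    (1,5)@(3, 11): e=[14,22,-4] → .
    (2,5)@(5, 11): e=[6,14,12] → X
    (3,5)@(7, 11): e=[-2,6,28] → .
    (2,6)@(5, 13): e=[18,10,4] → X
    (3,6)@(7, 13): e=[10,2,20] → X
    (4,6)@(9, 13): e=[2,-6,36] → .
    (2,7)@(5, 15): e=[30,6,-4] → .
    (3,7)@(7, 15): e=[22,-2,12] → .
  covered (4 px):
    . . . . . . . . .
    . . . . . . . . .
    . . . . . . . . .
    . . . . . . . . .
    . X . . . . . . .
    . . X . . . . . .
    . . X X . . . . .
    . . . . . . . . .
    . . . . . . . . .
    . . . . . . . . .
    . . . . . . . . .

Z-buffer (winner per pixel, '.' = empty):
  . . . 0 0 0 . . .
  . . 3 0 0 . . . .
  . . 3 0 0 . 1 1 1
  . . . 0 0 . 1 1 .
  . 4 . 0 . . 1 1 .
  . . 4 0 . . 1 . .
  . 2 4 4 . . 1 . .
  . . . 2 . . . . .
  . . . . . . . . .
  . . . . . . . . .
  . . . . . . . . .

Answer: 1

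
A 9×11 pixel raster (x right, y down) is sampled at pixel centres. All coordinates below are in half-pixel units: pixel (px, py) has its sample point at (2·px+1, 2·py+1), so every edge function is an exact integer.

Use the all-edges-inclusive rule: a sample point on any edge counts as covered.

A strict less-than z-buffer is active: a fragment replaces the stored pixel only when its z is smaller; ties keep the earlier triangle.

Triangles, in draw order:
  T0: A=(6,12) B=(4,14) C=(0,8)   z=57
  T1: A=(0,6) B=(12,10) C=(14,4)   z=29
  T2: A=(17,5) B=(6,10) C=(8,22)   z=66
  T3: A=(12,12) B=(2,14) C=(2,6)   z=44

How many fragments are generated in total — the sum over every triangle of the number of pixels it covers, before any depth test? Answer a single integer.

T0:
  2·area = 20
  edge (6, 12)→(4, 14): d=(-2,2) inclusive
  edge (4, 14)→(0, 8): d=(-4,-6) inclusive
  edge (0, 8)→(6, 12): d=(6,4) inclusive
    (8,0)@(17, 1): e=[0,130,-110] → .  [on edge]
    (7,1)@(15, 3): e=[0,110,-90] → .  [on edge]
    (6,2)@(13, 5): e=[0,90,-70] → .  [on edge]
    (5,3)@(11, 7): e=[0,70,-50] → .  [on edge]
    (0,4)@(1, 9): e=[16,2,2] → X
    (1,4)@(3, 9): e=[12,14,-6] → .
    (4,4)@(9, 9): e=[0,50,-30] → .  [on edge]
    (0,5)@(1, 11): e=[12,-6,14] → .
    (1,5)@(3, 11): e=[8,6,6] → X
    (2,5)@(5, 11): e=[4,18,-2] → .
    (3,5)@(7, 11): e=[0,30,-10] → .  [on edge]
    (1,6)@(3, 13): e=[4,-2,18] → .
    (2,6)@(5, 13): e=[0,10,10] → X  [on edge]
    (1,7)@(3, 15): e=[0,-10,30] → .  [on edge]
    (0,8)@(1, 17): e=[0,-30,50] → .  [on edge]
  covered (3 px):
    . . . . . . . . .
    . . . . . . . . .
    . . . . . . . . .
    . . . . . . . . .
    X . . . . . . . .
    . X . . . . . . .
    . . X . . . . . .
    . . . . . . . . .
    . . . . . . . . .
    . . . . . . . . .
    . . . . . . . . .
T1:
  2·area = 80  (B↔C swapped to make it positive)
  edge (0, 6)→(14, 4): d=(14,-2) inclusive
  edge (14, 4)→(12, 10): d=(-2,6) inclusive
  edge (12, 10)→(0, 6): d=(-12,-4) inclusive
    (7,0)@(15, 1): e=[-40,0,120] → .  [on edge]
    (3,2)@(7, 5): e=[0,40,40] → X  [on edge]
    (4,2)@(9, 5): e=[4,28,48] → X
    (5,2)@(11, 5): e=[8,16,56] → X
    (6,2)@(13, 5): e=[12,4,64] → X
    (7,2)@(15, 5): e=[16,-8,72] → .
    (1,3)@(3, 7): e=[20,60,0] → X  [on edge]
    (2,3)@(5, 7): e=[24,48,8] → X
    (6,3)@(13, 7): e=[40,0,40] → X  [on edge]
    (7,3)@(15, 7): e=[44,-12,48] → .
    (1,4)@(3, 9): e=[48,56,-24] → .
    (2,4)@(5, 9): e=[52,44,-16] → .
    (4,4)@(9, 9): e=[60,20,0] → X  [on edge]
    (7,5)@(15, 11): e=[100,-20,0] → .  [on edge]
    (5,6)@(11, 13): e=[120,0,-40] → .  [on edge]
    (4,9)@(9, 19): e=[200,0,-120] → .  [on edge]
  covered (12 px):
    . . . . . . . . .
    . . . . . . . . .
    . . . X X X X . .
    . X X X X X X . .
    . . . . X X . . .
    . . . . . . . . .
    . . . . . . . . .
    . . . . . . . . .
    . . . . . . . . .
    . . . . . . . . .
    . . . . . . . . .
T2:
  2·area = 142  (B↔C swapped to make it positive)
  edge (17, 5)→(8, 22): d=(-9,17) inclusive
  edge (8, 22)→(6, 10): d=(-2,-12) inclusive
  edge (6, 10)→(17, 5): d=(11,-5) inclusive
    (8,2)@(17, 5): e=[0,142,0] → X  [on edge]
    (6,3)@(13, 7): e=[50,90,2] → X
    (7,3)@(15, 7): e=[16,114,12] → X
    (8,3)@(17, 7): e=[-18,138,22] → .
    (4,4)@(9, 9): e=[100,38,4] → X
    (5,4)@(11, 9): e=[66,62,14] → X
    (7,4)@(15, 9): e=[-2,110,34] → .
    (3,5)@(7, 11): e=[116,10,16] → X
    (7,5)@(15, 11): e=[-20,106,56] → .
    (3,6)@(7, 13): e=[98,6,38] → X
    (6,6)@(13, 13): e=[-4,78,68] → .
    (3,7)@(7, 15): e=[80,2,60] → X
  covered (18 px):
    . . . . . . . . .
    . . . . . . . . .
    . . . . . . . . X
    . . . . . . X X .
    . . . . X X X . .
    . . . X X X X . .
    . . . X X X . . .
    . . . X X X . . .
    . . . . X . . . .
    . . . . X . . . .
    . . . . . . . . .
T3:
  2·area = 80
  edge (12, 12)→(2, 14): d=(-10,2) inclusive
  edge (2, 14)→(2, 6): d=(0,-8) inclusive
  edge (2, 6)→(12, 12): d=(10,6) inclusive
    (1,3)@(3, 7): e=[68,8,4] → X
    (2,3)@(5, 7): e=[64,24,-8] → .
    (1,4)@(3, 9): e=[48,8,24] → X
    (2,4)@(5, 9): e=[44,24,12] → X
    (3,4)@(7, 9): e=[40,40,0] → X  [on edge]
    (4,4)@(9, 9): e=[36,56,-12] → .
    (1,5)@(3, 11): e=[28,8,44] → X
    (4,5)@(9, 11): e=[16,56,8] → X
    (5,5)@(11, 11): e=[12,72,-4] → .
    (8,5)@(17, 11): e=[0,120,-40] → .  [on edge]
    (1,6)@(3, 13): e=[8,8,64] → X
    (3,6)@(7, 13): e=[0,40,40] → X  [on edge]
    (8,7)@(17, 15): e=[-40,120,0] → .  [on edge]
  covered (11 px):
    . . . . . . . . .
    . . . . . . . . .
    . . . . . . . . .
    . X . . . . . . .
    . X X X . . . . .
    . X X X X . . . .
    . X X X . . . . .
    . . . . . . . . .
    . . . . . . . . .
    . . . . . . . . .
    . . . . . . . . .

Final: 44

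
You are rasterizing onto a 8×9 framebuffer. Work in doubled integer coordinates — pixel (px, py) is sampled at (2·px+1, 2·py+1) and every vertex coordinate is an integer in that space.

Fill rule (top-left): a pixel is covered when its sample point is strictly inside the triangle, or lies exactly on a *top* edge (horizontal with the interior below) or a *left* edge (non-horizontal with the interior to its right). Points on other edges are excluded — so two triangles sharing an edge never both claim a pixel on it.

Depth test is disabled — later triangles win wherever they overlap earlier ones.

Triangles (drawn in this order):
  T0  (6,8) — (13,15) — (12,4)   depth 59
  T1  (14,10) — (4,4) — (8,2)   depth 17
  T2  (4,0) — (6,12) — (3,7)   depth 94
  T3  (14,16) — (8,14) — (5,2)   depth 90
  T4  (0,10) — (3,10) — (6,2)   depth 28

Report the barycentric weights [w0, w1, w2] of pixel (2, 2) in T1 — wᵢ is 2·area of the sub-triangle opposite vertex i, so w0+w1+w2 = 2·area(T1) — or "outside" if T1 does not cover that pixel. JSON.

T0:
  2·area = 70  (B↔C swapped to make it positive)
  edge (6, 8)→(12, 4): d=(6,-4) top-left  bias=+0
  edge (12, 4)→(13, 15): d=(1,11) right/bottom  bias=-1
  edge (13, 15)→(6, 8): d=(-7,-7) top-left  bias=+0
    (0,1)@(1, 3): e=[-50,120,0] → ·  [on edge]
    (1,2)@(3, 5): e=[-30,100,0] → ·  [on edge]
    (5,2)@(11, 5): e=[2,12,56] → #
    (6,2)@(13, 5): e=[10,-10,70] → ·
    (2,3)@(5, 7): e=[-10,80,0] → ·  [on edge]
    (4,3)@(9, 7): e=[6,36,28] → #
    (6,3)@(13, 7): e=[22,-8,56] → ·
    (3,4)@(7, 9): e=[10,60,0] → #  [on edge]
    (6,4)@(13, 9): e=[34,-6,42] → ·
    (3,5)@(7, 11): e=[22,62,-14] → ·
    (4,5)@(9, 11): e=[30,40,0] → #  [on edge]
    (6,5)@(13, 11): e=[46,-4,28] → ·
    (5,6)@(11, 13): e=[50,20,0] → #  [on edge]
    (6,7)@(13, 15): e=[70,0,0] → ·  [on edge]
    (7,8)@(15, 17): e=[90,-20,0] → ·  [on edge]
  covered (9 px):
    · · · · · · · ·
    · · · · · · · ·
    · · · · · # · ·
    · · · · # # · ·
    · · · # # # · ·
    · · · · # # · ·
    · · · · · # · ·
    · · · · · · · ·
    · · · · · · · ·
T1:
  2·area = 44
  edge (14, 10)→(4, 4): d=(-10,-6) top-left  bias=+0
  edge (4, 4)→(8, 2): d=(4,-2) top-left  bias=+0
  edge (8, 2)→(14, 10): d=(6,8) right/bottom  bias=-1
    (3,1)@(7, 3): e=[28,2,14] → #
    (4,1)@(9, 3): e=[40,6,-2] → ·
    (3,2)@(7, 5): e=[8,10,26] → #
    (4,2)@(9, 5): e=[20,14,10] → #
    (5,2)@(11, 5): e=[32,18,-6] → ·
    (3,3)@(7, 7): e=[-12,18,38] → ·
    (4,3)@(9, 7): e=[0,22,22] → #  [on edge]
    (5,3)@(11, 7): e=[12,26,6] → #
    (6,3)@(13, 7): e=[24,30,-10] → ·
    (4,4)@(9, 9): e=[-20,30,34] → ·
    (5,4)@(11, 9): e=[-8,34,18] → ·
    (6,4)@(13, 9): e=[4,38,2] → #
  covered (6 px):
    · · · · · · · ·
    · · · # · · · ·
    · · · # # · · ·
    · · · · # # · ·
    · · · · · · # ·
    · · · · · · · ·
    · · · · · · · ·
    · · · · · · · ·
    · · · · · · · ·
T2:
  2·area = 26
  edge (4, 0)→(6, 12): d=(2,12) right/bottom  bias=-1
  edge (6, 12)→(3, 7): d=(-3,-5) top-left  bias=+0
  edge (3, 7)→(4, 0): d=(1,-7) top-left  bias=+0
    (1,3)@(3, 7): e=[26,0,0] → #  [on edge]
    (2,3)@(5, 7): e=[2,10,14] → #
    (3,3)@(7, 7): e=[-22,20,28] → ·
    (1,4)@(3, 9): e=[30,-6,2] → ·
    (2,4)@(5, 9): e=[6,4,16] → #
    (3,4)@(7, 9): e=[-18,14,30] → ·
    (2,5)@(5, 11): e=[10,-2,18] → ·
    (4,8)@(9, 17): e=[-26,0,52] → ·  [on edge]
  covered (3 px):
    · · · · · · · ·
    · · · · · · · ·
    · · · · · · · ·
    · # # · · · · ·
    · · # · · · · ·
    · · · · · · · ·
    · · · · · · · ·
    · · · · · · · ·
    · · · · · · · ·
T3:
  2·area = 66
  edge (14, 16)→(8, 14): d=(-6,-2) top-left  bias=+0
  edge (8, 14)→(5, 2): d=(-3,-12) top-left  bias=+0
  edge (5, 2)→(14, 16): d=(9,14) right/bottom  bias=-1
    (3,3)@(7, 7): e=[40,9,17] → #
    (4,3)@(9, 7): e=[44,33,-11] → ·
    (3,4)@(7, 9): e=[28,3,35] → #
    (4,4)@(9, 9): e=[32,27,7] → #
    (5,4)@(11, 9): e=[36,51,-21] → ·
    (3,5)@(7, 11): e=[16,-3,53] → ·
    (4,5)@(9, 11): e=[20,21,25] → #
    (5,5)@(11, 11): e=[24,45,-3] → ·
    (2,6)@(5, 13): e=[0,-33,99] → ·  [on edge]
    (4,6)@(9, 13): e=[8,15,43] → #
    (5,6)@(11, 13): e=[12,39,15] → #
    (6,6)@(13, 13): e=[16,63,-13] → ·
    (5,7)@(11, 15): e=[0,33,33] → #  [on edge]
  covered (8 px):
    · · · · · · · ·
    · · · · · · · ·
    · · · · · · · ·
    · · · # · · · ·
    · · · # # · · ·
    · · · · # · · ·
    · · · · # # · ·
    · · · · · # # ·
    · · · · · · · ·
T4:
  2·area = 24  (B↔C swapped to make it positive)
  edge (0, 10)→(6, 2): d=(6,-8) top-left  bias=+0
  edge (6, 2)→(3, 10): d=(-3,8) right/bottom  bias=-1
  edge (3, 10)→(0, 10): d=(-3,0) right/bottom  bias=-1
    (1,3)@(3, 7): e=[6,9,9] → #
    (2,3)@(5, 7): e=[22,-7,9] → ·
    (0,4)@(1, 9): e=[2,19,3] → #
    (2,4)@(5, 9): e=[34,-13,3] → ·
    (0,5)@(1, 11): e=[14,13,-3] → ·
    (1,5)@(3, 11): e=[30,-3,-3] → ·
  covered (3 px):
    · · · · · · · ·
    · · · · · · · ·
    · · · · · · · ·
    · # · · · · · ·
    # # · · · · · ·
    · · · · · · · ·
    · · · · · · · ·
    · · · · · · · ·
    · · · · · · · ·

Answer: "outside"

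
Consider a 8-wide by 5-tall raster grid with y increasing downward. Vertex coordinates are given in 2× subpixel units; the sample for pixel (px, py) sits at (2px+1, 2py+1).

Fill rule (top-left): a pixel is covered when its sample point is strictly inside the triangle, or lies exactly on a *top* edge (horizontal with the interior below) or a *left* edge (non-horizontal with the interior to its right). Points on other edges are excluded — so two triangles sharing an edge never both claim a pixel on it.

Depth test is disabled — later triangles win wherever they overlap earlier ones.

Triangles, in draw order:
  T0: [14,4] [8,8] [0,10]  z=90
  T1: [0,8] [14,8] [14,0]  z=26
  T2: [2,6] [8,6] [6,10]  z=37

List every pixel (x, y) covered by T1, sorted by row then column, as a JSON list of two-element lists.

T0:
  2·area = 20
  edge (14, 4)→(8, 8): d=(-6,4) right/bottom  bias=-1
  edge (8, 8)→(0, 10): d=(-8,2) right/bottom  bias=-1
  edge (0, 10)→(14, 4): d=(14,-6) top-left  bias=+0
    (3,3)@(7, 7): e=[10,10,0] → #  [on edge]
    (4,3)@(9, 7): e=[2,6,12] → #
    (5,3)@(11, 7): e=[-6,2,24] → ·
    (1,4)@(3, 9): e=[14,2,4] → #
    (2,4)@(5, 9): e=[6,-2,16] → ·
    (3,4)@(7, 9): e=[-2,-6,28] → ·
    (4,4)@(9, 9): e=[-10,-10,40] → ·
  covered (3 px):
    · · · · · · · ·
    · · · · · · · ·
    · · · · · · · ·
    · · · # # · · ·
    · # · · · · · ·
T1:
  2·area = 112  (B↔C swapped to make it positive)
  edge (0, 8)→(14, 0): d=(14,-8) top-left  bias=+0
  edge (14, 0)→(14, 8): d=(0,8) right/bottom  bias=-1
  edge (14, 8)→(0, 8): d=(-14,0) right/bottom  bias=-1
    (6,0)@(13, 1): e=[6,8,98] → #
    (7,0)@(15, 1): e=[22,-8,98] → ·
    (4,1)@(9, 3): e=[2,40,70] → #
    (5,1)@(11, 3): e=[18,24,70] → #
    (7,1)@(15, 3): e=[50,-8,70] → ·
    (3,2)@(7, 5): e=[14,56,42] → #
    (7,2)@(15, 5): e=[78,-8,42] → ·
    (1,3)@(3, 7): e=[10,88,14] → #
    (2,3)@(5, 7): e=[26,72,14] → #
    (7,3)@(15, 7): e=[106,-8,14] → ·
    (1,4)@(3, 9): e=[38,88,-14] → ·
    (2,4)@(5, 9): e=[54,72,-14] → ·
  covered (14 px):
    · · · · · · # ·
    · · · · # # # ·
    · · · # # # # ·
    · # # # # # # ·
    · · · · · · · ·
T2:
  2·area = 24
  edge (2, 6)→(8, 6): d=(6,0) top-left  bias=+0
  edge (8, 6)→(6, 10): d=(-2,4) right/bottom  bias=-1
  edge (6, 10)→(2, 6): d=(-4,-4) top-left  bias=+0
    (0,2)@(1, 5): e=[-6,30,0] → ·  [on edge]
    (1,3)@(3, 7): e=[6,18,0] → #  [on edge]
    (2,3)@(5, 7): e=[6,10,8] → #
    (3,3)@(7, 7): e=[6,2,16] → #
    (4,3)@(9, 7): e=[6,-6,24] → ·
    (1,4)@(3, 9): e=[18,14,-8] → ·
    (2,4)@(5, 9): e=[18,6,0] → #  [on edge]
    (3,4)@(7, 9): e=[18,-2,8] → ·
  covered (4 px):
    · · · · · · · ·
    · · · · · · · ·
    · · · · · · · ·
    · # # # · · · ·
    · · # · · · · ·

Final: [[6,0],[4,1],[5,1],[6,1],[3,2],[4,2],[5,2],[6,2],[1,3],[2,3],[3,3],[4,3],[5,3],[6,3]]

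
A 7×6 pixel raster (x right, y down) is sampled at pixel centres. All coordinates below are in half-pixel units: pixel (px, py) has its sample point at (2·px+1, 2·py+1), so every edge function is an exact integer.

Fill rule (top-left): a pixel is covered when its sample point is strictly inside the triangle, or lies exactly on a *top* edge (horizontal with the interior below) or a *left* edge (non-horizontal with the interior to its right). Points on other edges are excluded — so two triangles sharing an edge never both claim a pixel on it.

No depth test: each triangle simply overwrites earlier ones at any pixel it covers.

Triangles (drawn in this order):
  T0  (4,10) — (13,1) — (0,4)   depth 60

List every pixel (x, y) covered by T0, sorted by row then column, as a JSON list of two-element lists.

T0:
  2·area = 90  (B↔C swapped to make it positive)
  edge (4, 10)→(0, 4): d=(-4,-6) top-left  bias=+0
  edge (0, 4)→(13, 1): d=(13,-3) top-left  bias=+0
  edge (13, 1)→(4, 10): d=(-9,9) right/bottom  bias=-1
    (6,0)@(13, 1): e=[90,0,0] → ·  [on edge]
    (2,1)@(5, 3): e=[34,2,54] → █
    (3,1)@(7, 3): e=[46,8,36] → █
    (4,1)@(9, 3): e=[58,14,18] → █
    (5,1)@(11, 3): e=[70,20,0] → ·  [on edge]
    (0,2)@(1, 5): e=[2,16,72] → █
    (1,2)@(3, 5): e=[14,22,54] → █
    (4,2)@(9, 5): e=[50,40,0] → ·  [on edge]
    (0,3)@(1, 7): e=[-6,42,54] → ·
    (1,3)@(3, 7): e=[6,48,36] → █
    (3,3)@(7, 7): e=[30,60,0] → ·  [on edge]
    (1,4)@(3, 9): e=[-2,74,18] → ·
    (2,4)@(5, 9): e=[10,80,0] → ·  [on edge]
    (1,5)@(3, 11): e=[-10,100,0] → ·  [on edge]
  covered (9 px):
    · · · · · · ·
    · · █ █ █ · ·
    █ █ █ █ · · ·
    · █ █ · · · ·
    · · · · · · ·
    · · · · · · ·

Result: [[2,1],[3,1],[4,1],[0,2],[1,2],[2,2],[3,2],[1,3],[2,3]]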